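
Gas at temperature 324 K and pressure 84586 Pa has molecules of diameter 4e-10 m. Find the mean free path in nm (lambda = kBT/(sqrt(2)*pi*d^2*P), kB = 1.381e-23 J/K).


Mean free path: lambda = kB*T / (sqrt(2) * pi * d^2 * P)
lambda = 1.381e-23 * 324 / (sqrt(2) * pi * (4e-10)^2 * 84586)
lambda = 7.44141e-08 m
lambda = 74.41 nm

74.41


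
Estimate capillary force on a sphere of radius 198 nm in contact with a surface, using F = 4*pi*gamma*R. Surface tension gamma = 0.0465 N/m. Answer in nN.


Convert radius: R = 198 nm = 1.98e-07 m
F = 4 * pi * gamma * R
F = 4 * pi * 0.0465 * 1.98e-07
F = 1.15699e-07 N = 115.6986 nN

115.6986


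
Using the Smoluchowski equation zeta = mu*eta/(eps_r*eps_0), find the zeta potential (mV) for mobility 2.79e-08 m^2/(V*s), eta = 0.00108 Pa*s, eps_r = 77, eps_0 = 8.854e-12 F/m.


Smoluchowski equation: zeta = mu * eta / (eps_r * eps_0)
zeta = 2.79e-08 * 0.00108 / (77 * 8.854e-12)
zeta = 0.044198 V = 44.2 mV

44.2


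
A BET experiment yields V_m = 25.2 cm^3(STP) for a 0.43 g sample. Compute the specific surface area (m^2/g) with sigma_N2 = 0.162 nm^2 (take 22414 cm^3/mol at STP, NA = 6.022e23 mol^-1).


Number of moles in monolayer = V_m / 22414 = 25.2 / 22414 = 0.0011243
Number of molecules = moles * NA = 0.0011243 * 6.022e23
SA = molecules * sigma / mass
SA = (25.2 / 22414) * 6.022e23 * 0.162e-18 / 0.43
SA = 255.1 m^2/g

255.1


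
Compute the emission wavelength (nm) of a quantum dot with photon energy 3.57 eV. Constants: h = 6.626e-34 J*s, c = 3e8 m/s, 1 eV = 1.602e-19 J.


Convert energy: E = 3.57 eV = 3.57 * 1.602e-19 = 5.71914e-19 J
lambda = h*c / E = 6.626e-34 * 3e8 / 5.71914e-19
lambda = 3.4757e-07 m = 347.6 nm

347.6


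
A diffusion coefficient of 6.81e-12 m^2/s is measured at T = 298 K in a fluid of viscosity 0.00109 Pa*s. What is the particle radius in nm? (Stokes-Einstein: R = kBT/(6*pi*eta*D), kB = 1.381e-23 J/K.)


Stokes-Einstein: R = kB*T / (6*pi*eta*D)
R = 1.381e-23 * 298 / (6 * pi * 0.00109 * 6.81e-12)
R = 2.94127e-08 m = 29.41 nm

29.41


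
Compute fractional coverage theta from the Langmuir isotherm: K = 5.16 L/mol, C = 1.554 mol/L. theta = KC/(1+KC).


Langmuir isotherm: theta = K*C / (1 + K*C)
K*C = 5.16 * 1.554 = 8.01864
theta = 8.01864 / (1 + 8.01864) = 8.01864 / 9.01864
theta = 0.8891

0.8891


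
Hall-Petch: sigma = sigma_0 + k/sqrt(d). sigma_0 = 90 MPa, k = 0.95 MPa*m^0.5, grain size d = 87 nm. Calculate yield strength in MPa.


d = 87 nm = 8.7e-08 m
sqrt(d) = 0.0002949576
Hall-Petch contribution = k / sqrt(d) = 0.95 / 0.0002949576 = 3220.8 MPa
sigma = sigma_0 + k/sqrt(d) = 90 + 3220.8 = 3310.8 MPa

3310.8


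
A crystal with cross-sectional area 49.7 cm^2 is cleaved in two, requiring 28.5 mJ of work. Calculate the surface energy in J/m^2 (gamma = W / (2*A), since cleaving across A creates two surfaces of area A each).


Convert: A = 49.7 cm^2 = 0.00497 m^2, W = 28.5 mJ = 0.0285 J
Cleaving exposes two faces of area A, so total new surface = 2*A and gamma = W / (2*A)
gamma = 0.0285 / (2 * 0.00497)
gamma = 2.867 J/m^2

2.867


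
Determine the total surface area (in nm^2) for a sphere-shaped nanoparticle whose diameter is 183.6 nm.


Radius r = 183.6/2 = 91.8 nm
Surface area SA = 4 * pi * r^2
SA = 4 * pi * (91.8)^2
SA = 105899.82 nm^2

105899.82


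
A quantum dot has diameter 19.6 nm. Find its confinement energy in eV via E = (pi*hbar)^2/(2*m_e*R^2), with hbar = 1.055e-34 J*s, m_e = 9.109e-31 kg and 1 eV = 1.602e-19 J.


Radius R = 19.6/2 = 9.8 nm = 9.8e-09 m
E = (pi * 1.055e-34)^2 / (2 * 9.109e-31 * (9.8e-09)^2)
E(J) = 6.27844e-22
E = E(J) / 1.602e-19 = 0.0039 eV

0.0039


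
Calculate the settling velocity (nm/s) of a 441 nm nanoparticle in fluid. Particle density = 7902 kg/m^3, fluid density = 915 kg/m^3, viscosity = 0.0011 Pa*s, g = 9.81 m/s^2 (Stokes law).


Radius R = 441/2 nm = 2.205e-07 m
Density difference = 7902 - 915 = 6987 kg/m^3
v = 2 * R^2 * (rho_p - rho_f) * g / (9 * eta)
v = 2 * (2.205e-07)^2 * 6987 * 9.81 / (9 * 0.0011)
v = 6.73243e-07 m/s = 673.2428 nm/s

673.2428


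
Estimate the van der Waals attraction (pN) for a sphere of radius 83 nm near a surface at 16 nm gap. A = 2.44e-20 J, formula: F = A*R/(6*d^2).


Convert to SI: R = 83 nm = 8.3e-08 m, d = 16 nm = 1.6e-08 m
F = A * R / (6 * d^2)
F = 2.44e-20 * 8.3e-08 / (6 * (1.6e-08)^2)
F = 1.31849e-12 N = 1.318 pN

1.318


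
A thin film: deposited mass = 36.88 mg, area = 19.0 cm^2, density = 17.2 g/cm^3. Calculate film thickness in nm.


Convert: m = 36.88 mg = 3.6880e-05 kg, A = 19.0 cm^2 = 1.9000e-03 m^2, rho = 17.2 g/cm^3 = 17200 kg/m^3
t = m / (A * rho)
t = 3.6880e-05 / (1.9000e-03 * 17200)
t = 1.1285e-06 m = 1128.5 nm

1128.5


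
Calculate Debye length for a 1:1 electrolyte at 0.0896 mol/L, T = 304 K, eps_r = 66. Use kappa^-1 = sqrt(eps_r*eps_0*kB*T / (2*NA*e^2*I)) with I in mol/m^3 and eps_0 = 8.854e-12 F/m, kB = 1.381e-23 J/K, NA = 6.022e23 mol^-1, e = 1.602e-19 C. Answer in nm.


Ionic strength I = 0.0896 * 1^2 * 1000 = 89.6 mol/m^3
kappa^-1 = sqrt(66 * 8.854e-12 * 1.381e-23 * 304 / (2 * 6.022e23 * (1.602e-19)^2 * 89.6))
kappa^-1 = 0.941 nm

0.941


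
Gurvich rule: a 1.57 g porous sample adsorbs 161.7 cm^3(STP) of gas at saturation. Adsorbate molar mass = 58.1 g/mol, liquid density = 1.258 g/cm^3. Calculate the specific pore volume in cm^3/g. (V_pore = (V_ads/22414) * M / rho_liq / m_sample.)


Moles adsorbed n = V_ads / 22414 = 161.7 / 22414 = 7.214241e-03 mol
Liquid volume V_liq = n * M / rho_liq = 7.214241e-03 * 58.1 / 1.258 = 0.33319 cm^3
Specific pore volume V_pore = V_liq / m_sample = 0.33319 / 1.57
V_pore = 0.2122 cm^3/g

0.2122


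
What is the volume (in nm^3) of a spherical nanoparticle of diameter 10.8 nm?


Radius r = 10.8/2 = 5.4 nm
Volume V = (4/3) * pi * r^3
V = (4/3) * pi * (5.4)^3
V = 659.58 nm^3

659.58


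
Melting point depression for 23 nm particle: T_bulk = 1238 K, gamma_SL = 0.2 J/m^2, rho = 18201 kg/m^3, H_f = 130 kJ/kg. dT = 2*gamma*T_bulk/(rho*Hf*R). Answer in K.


Radius R = 23/2 = 11.5 nm = 1.15e-08 m
Convert H_f = 130 kJ/kg = 130000 J/kg
dT = 2 * gamma_SL * T_bulk / (rho * H_f * R)
dT = 2 * 0.2 * 1238 / (18201 * 130000 * 1.15e-08)
dT = 18.2 K

18.2


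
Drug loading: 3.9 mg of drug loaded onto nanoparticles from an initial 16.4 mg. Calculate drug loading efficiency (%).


Drug loading efficiency = (drug loaded / drug initial) * 100
DLE = 3.9 / 16.4 * 100
DLE = 0.2378 * 100
DLE = 23.78%

23.78


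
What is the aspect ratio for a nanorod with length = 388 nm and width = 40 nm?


Aspect ratio AR = length / diameter
AR = 388 / 40
AR = 9.7

9.7


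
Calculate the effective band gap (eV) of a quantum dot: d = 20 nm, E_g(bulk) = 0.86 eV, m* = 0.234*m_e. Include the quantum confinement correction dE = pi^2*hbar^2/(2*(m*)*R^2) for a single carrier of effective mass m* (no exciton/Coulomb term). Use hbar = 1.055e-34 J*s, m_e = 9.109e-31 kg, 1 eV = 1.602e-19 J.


Radius R = 20/2 nm = 1e-08 m
Confinement energy dE = pi^2 * hbar^2 / (2 * m_eff * m_e * R^2)
dE = pi^2 * (1.055e-34)^2 / (2 * 0.234 * 9.109e-31 * (1e-08)^2) J, divided by 1.602e-19 J/eV
dE = 0.0161 eV
Total band gap = E_g(bulk) + dE = 0.86 + 0.0161 = 0.8761 eV

0.8761


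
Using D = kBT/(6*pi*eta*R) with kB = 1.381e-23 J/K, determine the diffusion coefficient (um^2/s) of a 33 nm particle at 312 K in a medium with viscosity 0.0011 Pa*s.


Radius R = 33/2 = 16.5 nm = 1.65e-08 m
D = kB*T / (6*pi*eta*R)
D = 1.381e-23 * 312 / (6 * pi * 0.0011 * 1.65e-08)
D = 1.25942e-11 m^2/s = 12.594 um^2/s

12.594


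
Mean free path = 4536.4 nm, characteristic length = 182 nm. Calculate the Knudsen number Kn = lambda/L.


Knudsen number Kn = lambda / L
Kn = 4536.4 / 182
Kn = 24.9253

24.9253


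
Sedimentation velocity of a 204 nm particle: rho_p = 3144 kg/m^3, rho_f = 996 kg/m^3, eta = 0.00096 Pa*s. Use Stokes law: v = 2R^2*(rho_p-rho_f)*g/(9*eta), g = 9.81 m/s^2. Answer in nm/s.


Radius R = 204/2 nm = 1.02e-07 m
Density difference = 3144 - 996 = 2148 kg/m^3
v = 2 * R^2 * (rho_p - rho_f) * g / (9 * eta)
v = 2 * (1.02e-07)^2 * 2148 * 9.81 / (9 * 0.00096)
v = 5.07481e-08 m/s = 50.7481 nm/s

50.7481


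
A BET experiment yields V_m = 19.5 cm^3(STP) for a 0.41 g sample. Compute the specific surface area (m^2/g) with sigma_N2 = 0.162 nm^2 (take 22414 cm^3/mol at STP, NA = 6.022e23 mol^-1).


Number of moles in monolayer = V_m / 22414 = 19.5 / 22414 = 0.00086999
Number of molecules = moles * NA = 0.00086999 * 6.022e23
SA = molecules * sigma / mass
SA = (19.5 / 22414) * 6.022e23 * 0.162e-18 / 0.41
SA = 207.0 m^2/g

207.0


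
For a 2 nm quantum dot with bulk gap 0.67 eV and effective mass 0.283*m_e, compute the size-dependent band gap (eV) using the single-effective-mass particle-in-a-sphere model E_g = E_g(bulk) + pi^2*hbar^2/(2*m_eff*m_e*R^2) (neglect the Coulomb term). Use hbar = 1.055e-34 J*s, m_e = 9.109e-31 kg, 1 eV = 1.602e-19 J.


Radius R = 2/2 nm = 1e-09 m
Confinement energy dE = pi^2 * hbar^2 / (2 * m_eff * m_e * R^2)
dE = pi^2 * (1.055e-34)^2 / (2 * 0.283 * 9.109e-31 * (1e-09)^2) J, divided by 1.602e-19 J/eV
dE = 1.33 eV
Total band gap = E_g(bulk) + dE = 0.67 + 1.33 = 2.0 eV

2.0


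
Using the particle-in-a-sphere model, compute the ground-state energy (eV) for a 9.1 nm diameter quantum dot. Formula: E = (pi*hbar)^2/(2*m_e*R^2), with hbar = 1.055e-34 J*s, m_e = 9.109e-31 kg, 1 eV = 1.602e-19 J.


Radius R = 9.1/2 = 4.55 nm = 4.55e-09 m
E = (pi * 1.055e-34)^2 / (2 * 9.109e-31 * (4.55e-09)^2)
E(J) = 2.9126e-21
E = E(J) / 1.602e-19 = 0.0182 eV

0.0182


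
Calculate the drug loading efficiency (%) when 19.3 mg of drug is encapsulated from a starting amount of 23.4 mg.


Drug loading efficiency = (drug loaded / drug initial) * 100
DLE = 19.3 / 23.4 * 100
DLE = 0.8248 * 100
DLE = 82.48%

82.48


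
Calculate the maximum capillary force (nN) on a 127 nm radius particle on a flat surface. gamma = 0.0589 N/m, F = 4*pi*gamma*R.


Convert radius: R = 127 nm = 1.27e-07 m
F = 4 * pi * gamma * R
F = 4 * pi * 0.0589 * 1.27e-07
F = 9.40002e-08 N = 94.0002 nN

94.0002


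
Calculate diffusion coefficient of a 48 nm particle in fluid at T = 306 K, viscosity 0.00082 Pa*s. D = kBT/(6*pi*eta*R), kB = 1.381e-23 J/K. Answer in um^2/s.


Radius R = 48/2 = 24 nm = 2.4e-08 m
D = kB*T / (6*pi*eta*R)
D = 1.381e-23 * 306 / (6 * pi * 0.00082 * 2.4e-08)
D = 1.13917e-11 m^2/s = 11.392 um^2/s

11.392


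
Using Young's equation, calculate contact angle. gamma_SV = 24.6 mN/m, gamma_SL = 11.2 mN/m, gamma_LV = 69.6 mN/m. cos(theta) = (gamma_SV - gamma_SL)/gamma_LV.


cos(theta) = (gamma_SV - gamma_SL) / gamma_LV
cos(theta) = (24.6 - 11.2) / 69.6
cos(theta) = 0.192529
theta = arccos(0.192529) = 78.9 degrees

78.9


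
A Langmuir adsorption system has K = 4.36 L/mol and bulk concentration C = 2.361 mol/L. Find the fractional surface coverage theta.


Langmuir isotherm: theta = K*C / (1 + K*C)
K*C = 4.36 * 2.361 = 10.29396
theta = 10.29396 / (1 + 10.29396) = 10.29396 / 11.29396
theta = 0.9115

0.9115


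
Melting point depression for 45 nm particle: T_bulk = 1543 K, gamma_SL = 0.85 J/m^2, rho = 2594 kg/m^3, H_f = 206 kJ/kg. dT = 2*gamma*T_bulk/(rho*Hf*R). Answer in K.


Radius R = 45/2 = 22.5 nm = 2.25e-08 m
Convert H_f = 206 kJ/kg = 206000 J/kg
dT = 2 * gamma_SL * T_bulk / (rho * H_f * R)
dT = 2 * 0.85 * 1543 / (2594 * 206000 * 2.25e-08)
dT = 218.2 K

218.2


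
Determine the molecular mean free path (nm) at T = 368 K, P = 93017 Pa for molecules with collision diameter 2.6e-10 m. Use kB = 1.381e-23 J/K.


Mean free path: lambda = kB*T / (sqrt(2) * pi * d^2 * P)
lambda = 1.381e-23 * 368 / (sqrt(2) * pi * (2.6e-10)^2 * 93017)
lambda = 1.81915e-07 m
lambda = 181.91 nm

181.91


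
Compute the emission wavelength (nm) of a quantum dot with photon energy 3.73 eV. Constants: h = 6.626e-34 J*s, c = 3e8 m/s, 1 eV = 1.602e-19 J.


Convert energy: E = 3.73 eV = 3.73 * 1.602e-19 = 5.97546e-19 J
lambda = h*c / E = 6.626e-34 * 3e8 / 5.97546e-19
lambda = 3.32661e-07 m = 332.7 nm

332.7


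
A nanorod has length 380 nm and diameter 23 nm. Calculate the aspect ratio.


Aspect ratio AR = length / diameter
AR = 380 / 23
AR = 16.52

16.52


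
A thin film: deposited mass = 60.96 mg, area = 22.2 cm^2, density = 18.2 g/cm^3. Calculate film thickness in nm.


Convert: m = 60.96 mg = 6.0960e-05 kg, A = 22.2 cm^2 = 2.2200e-03 m^2, rho = 18.2 g/cm^3 = 18200 kg/m^3
t = m / (A * rho)
t = 6.0960e-05 / (2.2200e-03 * 18200)
t = 1.5088e-06 m = 1508.8 nm

1508.8


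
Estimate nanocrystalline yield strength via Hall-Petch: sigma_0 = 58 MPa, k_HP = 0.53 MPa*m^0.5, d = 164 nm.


d = 164 nm = 1.64e-07 m
sqrt(d) = 0.0004049691
Hall-Petch contribution = k / sqrt(d) = 0.53 / 0.0004049691 = 1308.7 MPa
sigma = sigma_0 + k/sqrt(d) = 58 + 1308.7 = 1366.7 MPa

1366.7


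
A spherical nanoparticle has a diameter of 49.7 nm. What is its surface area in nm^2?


Radius r = 49.7/2 = 24.85 nm
Surface area SA = 4 * pi * r^2
SA = 4 * pi * (24.85)^2
SA = 7760.02 nm^2

7760.02


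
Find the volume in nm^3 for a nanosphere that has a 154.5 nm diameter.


Radius r = 154.5/2 = 77.25 nm
Volume V = (4/3) * pi * r^3
V = (4/3) * pi * (77.25)^3
V = 1931008.0 nm^3

1931008.0


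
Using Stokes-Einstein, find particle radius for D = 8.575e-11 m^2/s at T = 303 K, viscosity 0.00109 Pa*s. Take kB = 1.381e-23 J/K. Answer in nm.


Stokes-Einstein: R = kB*T / (6*pi*eta*D)
R = 1.381e-23 * 303 / (6 * pi * 0.00109 * 8.575e-11)
R = 2.37506e-09 m = 2.38 nm

2.38


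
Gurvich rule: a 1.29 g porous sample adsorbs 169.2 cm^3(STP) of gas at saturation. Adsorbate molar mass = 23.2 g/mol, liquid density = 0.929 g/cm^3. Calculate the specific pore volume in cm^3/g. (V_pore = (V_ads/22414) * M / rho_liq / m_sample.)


Moles adsorbed n = V_ads / 22414 = 169.2 / 22414 = 7.548853e-03 mol
Liquid volume V_liq = n * M / rho_liq = 7.548853e-03 * 23.2 / 0.929 = 0.18852 cm^3
Specific pore volume V_pore = V_liq / m_sample = 0.18852 / 1.29
V_pore = 0.1461 cm^3/g

0.1461


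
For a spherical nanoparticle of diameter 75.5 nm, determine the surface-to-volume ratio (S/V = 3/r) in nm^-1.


Radius r = 75.5/2 = 37.75 nm
S/V = 3 / r = 3 / 37.75
S/V = 0.0795 nm^-1

0.0795


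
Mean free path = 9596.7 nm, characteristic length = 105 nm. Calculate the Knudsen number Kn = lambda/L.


Knudsen number Kn = lambda / L
Kn = 9596.7 / 105
Kn = 91.3971

91.3971


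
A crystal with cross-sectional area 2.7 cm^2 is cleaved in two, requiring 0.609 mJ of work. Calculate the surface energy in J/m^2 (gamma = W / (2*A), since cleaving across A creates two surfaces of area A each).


Convert: A = 2.7 cm^2 = 0.00027 m^2, W = 0.609 mJ = 0.000609 J
Cleaving exposes two faces of area A, so total new surface = 2*A and gamma = W / (2*A)
gamma = 0.000609 / (2 * 0.00027)
gamma = 1.128 J/m^2

1.128


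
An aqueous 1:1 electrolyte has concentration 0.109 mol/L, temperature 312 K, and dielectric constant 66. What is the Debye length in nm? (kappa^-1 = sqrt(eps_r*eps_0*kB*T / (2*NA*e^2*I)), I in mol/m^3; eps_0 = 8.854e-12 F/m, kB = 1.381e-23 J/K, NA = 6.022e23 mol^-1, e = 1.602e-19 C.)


Ionic strength I = 0.109 * 1^2 * 1000 = 109 mol/m^3
kappa^-1 = sqrt(66 * 8.854e-12 * 1.381e-23 * 312 / (2 * 6.022e23 * (1.602e-19)^2 * 109))
kappa^-1 = 0.864 nm

0.864


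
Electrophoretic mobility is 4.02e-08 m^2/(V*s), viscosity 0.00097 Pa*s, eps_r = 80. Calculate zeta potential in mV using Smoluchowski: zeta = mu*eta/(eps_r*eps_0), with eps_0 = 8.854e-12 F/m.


Smoluchowski equation: zeta = mu * eta / (eps_r * eps_0)
zeta = 4.02e-08 * 0.00097 / (80 * 8.854e-12)
zeta = 0.055051 V = 55.05 mV

55.05


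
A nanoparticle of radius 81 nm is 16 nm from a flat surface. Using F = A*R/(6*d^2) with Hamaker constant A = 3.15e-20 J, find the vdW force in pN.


Convert to SI: R = 81 nm = 8.1e-08 m, d = 16 nm = 1.6e-08 m
F = A * R / (6 * d^2)
F = 3.15e-20 * 8.1e-08 / (6 * (1.6e-08)^2)
F = 1.66113e-12 N = 1.661 pN

1.661


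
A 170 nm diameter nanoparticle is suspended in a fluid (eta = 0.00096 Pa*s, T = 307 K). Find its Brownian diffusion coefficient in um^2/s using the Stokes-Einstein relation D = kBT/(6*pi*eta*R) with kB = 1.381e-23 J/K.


Radius R = 170/2 = 85 nm = 8.5e-08 m
D = kB*T / (6*pi*eta*R)
D = 1.381e-23 * 307 / (6 * pi * 0.00096 * 8.5e-08)
D = 2.75639e-12 m^2/s = 2.756 um^2/s

2.756


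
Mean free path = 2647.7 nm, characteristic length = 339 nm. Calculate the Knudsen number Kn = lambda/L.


Knudsen number Kn = lambda / L
Kn = 2647.7 / 339
Kn = 7.8103

7.8103


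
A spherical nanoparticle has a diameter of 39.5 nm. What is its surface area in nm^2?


Radius r = 39.5/2 = 19.75 nm
Surface area SA = 4 * pi * r^2
SA = 4 * pi * (19.75)^2
SA = 4901.67 nm^2

4901.67


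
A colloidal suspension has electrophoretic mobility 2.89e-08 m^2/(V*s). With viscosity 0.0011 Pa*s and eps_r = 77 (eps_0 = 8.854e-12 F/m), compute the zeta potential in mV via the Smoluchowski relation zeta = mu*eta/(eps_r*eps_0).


Smoluchowski equation: zeta = mu * eta / (eps_r * eps_0)
zeta = 2.89e-08 * 0.0011 / (77 * 8.854e-12)
zeta = 0.046629 V = 46.63 mV

46.63


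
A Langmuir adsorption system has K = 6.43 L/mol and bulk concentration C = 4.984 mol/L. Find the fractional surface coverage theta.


Langmuir isotherm: theta = K*C / (1 + K*C)
K*C = 6.43 * 4.984 = 32.04712
theta = 32.04712 / (1 + 32.04712) = 32.04712 / 33.04712
theta = 0.9697

0.9697


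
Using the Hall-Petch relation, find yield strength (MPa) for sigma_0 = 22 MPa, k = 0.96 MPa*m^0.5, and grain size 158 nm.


d = 158 nm = 1.58e-07 m
sqrt(d) = 0.0003974921
Hall-Petch contribution = k / sqrt(d) = 0.96 / 0.0003974921 = 2415.1 MPa
sigma = sigma_0 + k/sqrt(d) = 22 + 2415.1 = 2437.1 MPa

2437.1


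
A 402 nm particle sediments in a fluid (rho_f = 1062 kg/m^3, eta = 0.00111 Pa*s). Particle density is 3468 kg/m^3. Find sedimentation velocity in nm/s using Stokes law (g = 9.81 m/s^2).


Radius R = 402/2 nm = 2.01e-07 m
Density difference = 3468 - 1062 = 2406 kg/m^3
v = 2 * R^2 * (rho_p - rho_f) * g / (9 * eta)
v = 2 * (2.01e-07)^2 * 2406 * 9.81 / (9 * 0.00111)
v = 1.90907e-07 m/s = 190.9067 nm/s

190.9067


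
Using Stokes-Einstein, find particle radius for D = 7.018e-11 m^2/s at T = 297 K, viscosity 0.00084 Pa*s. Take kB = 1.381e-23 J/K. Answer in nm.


Stokes-Einstein: R = kB*T / (6*pi*eta*D)
R = 1.381e-23 * 297 / (6 * pi * 0.00084 * 7.018e-11)
R = 3.6911e-09 m = 3.69 nm

3.69


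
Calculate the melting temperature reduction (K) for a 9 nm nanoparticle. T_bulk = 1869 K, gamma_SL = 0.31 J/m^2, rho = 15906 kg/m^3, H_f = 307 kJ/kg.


Radius R = 9/2 = 4.5 nm = 4.5e-09 m
Convert H_f = 307 kJ/kg = 307000 J/kg
dT = 2 * gamma_SL * T_bulk / (rho * H_f * R)
dT = 2 * 0.31 * 1869 / (15906 * 307000 * 4.5e-09)
dT = 52.7 K

52.7


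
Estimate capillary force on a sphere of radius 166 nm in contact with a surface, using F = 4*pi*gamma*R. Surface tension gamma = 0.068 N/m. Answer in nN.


Convert radius: R = 166 nm = 1.66e-07 m
F = 4 * pi * gamma * R
F = 4 * pi * 0.068 * 1.66e-07
F = 1.41849e-07 N = 141.8492 nN

141.8492


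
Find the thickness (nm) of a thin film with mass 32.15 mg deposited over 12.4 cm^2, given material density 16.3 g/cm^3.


Convert: m = 32.15 mg = 3.2150e-05 kg, A = 12.4 cm^2 = 1.2400e-03 m^2, rho = 16.3 g/cm^3 = 16300 kg/m^3
t = m / (A * rho)
t = 3.2150e-05 / (1.2400e-03 * 16300)
t = 1.5906e-06 m = 1590.6 nm

1590.6


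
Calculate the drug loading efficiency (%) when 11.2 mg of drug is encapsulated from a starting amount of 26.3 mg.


Drug loading efficiency = (drug loaded / drug initial) * 100
DLE = 11.2 / 26.3 * 100
DLE = 0.4259 * 100
DLE = 42.59%

42.59


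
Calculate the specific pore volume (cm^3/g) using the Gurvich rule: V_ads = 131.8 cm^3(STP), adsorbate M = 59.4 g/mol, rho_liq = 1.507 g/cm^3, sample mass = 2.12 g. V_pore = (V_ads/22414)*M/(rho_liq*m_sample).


Moles adsorbed n = V_ads / 22414 = 131.8 / 22414 = 5.880253e-03 mol
Liquid volume V_liq = n * M / rho_liq = 5.880253e-03 * 59.4 / 1.507 = 0.23178 cm^3
Specific pore volume V_pore = V_liq / m_sample = 0.23178 / 2.12
V_pore = 0.1093 cm^3/g

0.1093


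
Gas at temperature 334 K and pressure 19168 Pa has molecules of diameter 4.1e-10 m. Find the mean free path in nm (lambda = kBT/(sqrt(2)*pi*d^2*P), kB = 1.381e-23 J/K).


Mean free path: lambda = kB*T / (sqrt(2) * pi * d^2 * P)
lambda = 1.381e-23 * 334 / (sqrt(2) * pi * (4.1e-10)^2 * 19168)
lambda = 3.22204e-07 m
lambda = 322.2 nm

322.2


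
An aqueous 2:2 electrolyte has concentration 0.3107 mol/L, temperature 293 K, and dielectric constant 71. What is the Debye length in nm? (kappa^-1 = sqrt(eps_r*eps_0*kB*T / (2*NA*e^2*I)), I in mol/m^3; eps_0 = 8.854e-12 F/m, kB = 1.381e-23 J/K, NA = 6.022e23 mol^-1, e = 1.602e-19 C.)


Ionic strength I = 0.3107 * 2^2 * 1000 = 1242.8 mol/m^3
kappa^-1 = sqrt(71 * 8.854e-12 * 1.381e-23 * 293 / (2 * 6.022e23 * (1.602e-19)^2 * 1242.8))
kappa^-1 = 0.257 nm

0.257


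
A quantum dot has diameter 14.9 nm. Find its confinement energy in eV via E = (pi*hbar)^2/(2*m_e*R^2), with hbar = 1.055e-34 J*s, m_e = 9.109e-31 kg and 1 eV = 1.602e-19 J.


Radius R = 14.9/2 = 7.45 nm = 7.45e-09 m
E = (pi * 1.055e-34)^2 / (2 * 9.109e-31 * (7.45e-09)^2)
E(J) = 1.0864e-21
E = E(J) / 1.602e-19 = 0.0068 eV

0.0068


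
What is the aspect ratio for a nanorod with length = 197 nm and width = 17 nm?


Aspect ratio AR = length / diameter
AR = 197 / 17
AR = 11.59

11.59


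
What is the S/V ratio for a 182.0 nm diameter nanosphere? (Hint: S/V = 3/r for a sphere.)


Radius r = 182.0/2 = 91 nm
S/V = 3 / r = 3 / 91
S/V = 0.033 nm^-1

0.033


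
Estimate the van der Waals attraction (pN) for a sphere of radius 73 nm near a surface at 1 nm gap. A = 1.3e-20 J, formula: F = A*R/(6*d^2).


Convert to SI: R = 73 nm = 7.3e-08 m, d = 1 nm = 1e-09 m
F = A * R / (6 * d^2)
F = 1.3e-20 * 7.3e-08 / (6 * (1e-09)^2)
F = 1.58167e-10 N = 158.167 pN

158.167


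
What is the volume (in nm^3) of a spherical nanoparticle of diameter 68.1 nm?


Radius r = 68.1/2 = 34.05 nm
Volume V = (4/3) * pi * r^3
V = (4/3) * pi * (34.05)^3
V = 165363.62 nm^3

165363.62


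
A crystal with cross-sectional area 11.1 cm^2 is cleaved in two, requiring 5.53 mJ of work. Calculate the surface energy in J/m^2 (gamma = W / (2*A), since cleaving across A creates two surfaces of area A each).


Convert: A = 11.1 cm^2 = 0.00111 m^2, W = 5.53 mJ = 0.00553 J
Cleaving exposes two faces of area A, so total new surface = 2*A and gamma = W / (2*A)
gamma = 0.00553 / (2 * 0.00111)
gamma = 2.491 J/m^2

2.491


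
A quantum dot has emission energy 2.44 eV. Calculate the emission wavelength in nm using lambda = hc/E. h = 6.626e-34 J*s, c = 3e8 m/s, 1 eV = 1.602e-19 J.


Convert energy: E = 2.44 eV = 2.44 * 1.602e-19 = 3.90888e-19 J
lambda = h*c / E = 6.626e-34 * 3e8 / 3.90888e-19
lambda = 5.08534e-07 m = 508.5 nm

508.5


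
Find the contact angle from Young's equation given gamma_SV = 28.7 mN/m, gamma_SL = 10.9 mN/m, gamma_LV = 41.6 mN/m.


cos(theta) = (gamma_SV - gamma_SL) / gamma_LV
cos(theta) = (28.7 - 10.9) / 41.6
cos(theta) = 0.427885
theta = arccos(0.427885) = 64.67 degrees

64.67


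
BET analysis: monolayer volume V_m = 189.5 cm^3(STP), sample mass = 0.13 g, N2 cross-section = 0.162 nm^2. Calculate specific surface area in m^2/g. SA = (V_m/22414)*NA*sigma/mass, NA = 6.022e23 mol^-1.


Number of moles in monolayer = V_m / 22414 = 189.5 / 22414 = 0.00845454
Number of molecules = moles * NA = 0.00845454 * 6.022e23
SA = molecules * sigma / mass
SA = (189.5 / 22414) * 6.022e23 * 0.162e-18 / 0.13
SA = 6344.6 m^2/g

6344.6


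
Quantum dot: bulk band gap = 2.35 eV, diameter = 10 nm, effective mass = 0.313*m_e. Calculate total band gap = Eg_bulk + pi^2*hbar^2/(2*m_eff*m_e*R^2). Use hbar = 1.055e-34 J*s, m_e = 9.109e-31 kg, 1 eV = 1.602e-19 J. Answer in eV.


Radius R = 10/2 nm = 5e-09 m
Confinement energy dE = pi^2 * hbar^2 / (2 * m_eff * m_e * R^2)
dE = pi^2 * (1.055e-34)^2 / (2 * 0.313 * 9.109e-31 * (5e-09)^2) J, divided by 1.602e-19 J/eV
dE = 0.0481 eV
Total band gap = E_g(bulk) + dE = 2.35 + 0.0481 = 2.3981 eV

2.3981


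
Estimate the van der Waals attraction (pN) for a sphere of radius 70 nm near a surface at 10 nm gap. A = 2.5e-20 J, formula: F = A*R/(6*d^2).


Convert to SI: R = 70 nm = 7e-08 m, d = 10 nm = 1e-08 m
F = A * R / (6 * d^2)
F = 2.5e-20 * 7e-08 / (6 * (1e-08)^2)
F = 2.91667e-12 N = 2.917 pN

2.917


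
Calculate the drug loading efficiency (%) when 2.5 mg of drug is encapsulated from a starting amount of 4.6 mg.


Drug loading efficiency = (drug loaded / drug initial) * 100
DLE = 2.5 / 4.6 * 100
DLE = 0.5435 * 100
DLE = 54.35%

54.35


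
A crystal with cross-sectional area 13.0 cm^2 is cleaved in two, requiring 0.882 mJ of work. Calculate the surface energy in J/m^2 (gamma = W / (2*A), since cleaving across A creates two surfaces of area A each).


Convert: A = 13.0 cm^2 = 0.0013 m^2, W = 0.882 mJ = 0.000882 J
Cleaving exposes two faces of area A, so total new surface = 2*A and gamma = W / (2*A)
gamma = 0.000882 / (2 * 0.0013)
gamma = 0.339 J/m^2

0.339


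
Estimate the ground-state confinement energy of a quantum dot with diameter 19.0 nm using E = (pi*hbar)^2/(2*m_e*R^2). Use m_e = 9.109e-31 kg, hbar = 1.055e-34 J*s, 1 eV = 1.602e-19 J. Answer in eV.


Radius R = 19.0/2 = 9.5 nm = 9.5e-09 m
E = (pi * 1.055e-34)^2 / (2 * 9.109e-31 * (9.5e-09)^2)
E(J) = 6.68124e-22
E = E(J) / 1.602e-19 = 0.0042 eV

0.0042


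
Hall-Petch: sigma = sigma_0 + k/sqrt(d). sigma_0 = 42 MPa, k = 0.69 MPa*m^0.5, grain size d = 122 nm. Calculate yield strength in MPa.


d = 122 nm = 1.22e-07 m
sqrt(d) = 0.000349285
Hall-Petch contribution = k / sqrt(d) = 0.69 / 0.000349285 = 1975.5 MPa
sigma = sigma_0 + k/sqrt(d) = 42 + 1975.5 = 2017.5 MPa

2017.5


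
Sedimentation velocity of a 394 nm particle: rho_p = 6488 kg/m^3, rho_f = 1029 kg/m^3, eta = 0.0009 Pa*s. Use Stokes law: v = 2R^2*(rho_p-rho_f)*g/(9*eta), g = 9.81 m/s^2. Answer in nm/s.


Radius R = 394/2 nm = 1.97e-07 m
Density difference = 6488 - 1029 = 5459 kg/m^3
v = 2 * R^2 * (rho_p - rho_f) * g / (9 * eta)
v = 2 * (1.97e-07)^2 * 5459 * 9.81 / (9 * 0.0009)
v = 5.13168e-07 m/s = 513.168 nm/s

513.168


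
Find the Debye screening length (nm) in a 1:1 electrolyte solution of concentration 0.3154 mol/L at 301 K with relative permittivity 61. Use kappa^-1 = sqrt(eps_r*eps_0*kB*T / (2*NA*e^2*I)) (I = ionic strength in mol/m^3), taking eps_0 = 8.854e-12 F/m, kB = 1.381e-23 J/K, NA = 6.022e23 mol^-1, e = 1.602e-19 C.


Ionic strength I = 0.3154 * 1^2 * 1000 = 315.4 mol/m^3
kappa^-1 = sqrt(61 * 8.854e-12 * 1.381e-23 * 301 / (2 * 6.022e23 * (1.602e-19)^2 * 315.4))
kappa^-1 = 0.48 nm

0.48


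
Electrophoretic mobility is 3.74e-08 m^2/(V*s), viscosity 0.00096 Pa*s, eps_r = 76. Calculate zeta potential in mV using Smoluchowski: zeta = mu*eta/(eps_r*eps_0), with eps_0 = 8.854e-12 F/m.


Smoluchowski equation: zeta = mu * eta / (eps_r * eps_0)
zeta = 3.74e-08 * 0.00096 / (76 * 8.854e-12)
zeta = 0.053357 V = 53.36 mV

53.36


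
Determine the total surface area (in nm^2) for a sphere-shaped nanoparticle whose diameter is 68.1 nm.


Radius r = 68.1/2 = 34.05 nm
Surface area SA = 4 * pi * r^2
SA = 4 * pi * (34.05)^2
SA = 14569.48 nm^2

14569.48


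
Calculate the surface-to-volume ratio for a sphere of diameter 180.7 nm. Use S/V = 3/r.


Radius r = 180.7/2 = 90.35 nm
S/V = 3 / r = 3 / 90.35
S/V = 0.0332 nm^-1

0.0332


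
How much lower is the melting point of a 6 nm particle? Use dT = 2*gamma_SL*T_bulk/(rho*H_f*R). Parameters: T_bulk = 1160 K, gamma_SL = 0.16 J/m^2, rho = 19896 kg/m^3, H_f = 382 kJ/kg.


Radius R = 6/2 = 3 nm = 3e-09 m
Convert H_f = 382 kJ/kg = 382000 J/kg
dT = 2 * gamma_SL * T_bulk / (rho * H_f * R)
dT = 2 * 0.16 * 1160 / (19896 * 382000 * 3e-09)
dT = 16.3 K

16.3


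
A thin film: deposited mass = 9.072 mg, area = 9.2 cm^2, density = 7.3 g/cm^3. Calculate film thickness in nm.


Convert: m = 9.072 mg = 9.0720e-06 kg, A = 9.2 cm^2 = 9.2000e-04 m^2, rho = 7.3 g/cm^3 = 7300 kg/m^3
t = m / (A * rho)
t = 9.0720e-06 / (9.2000e-04 * 7300)
t = 1.3508e-06 m = 1350.8 nm

1350.8


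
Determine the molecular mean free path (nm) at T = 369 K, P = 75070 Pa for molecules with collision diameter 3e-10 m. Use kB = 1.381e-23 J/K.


Mean free path: lambda = kB*T / (sqrt(2) * pi * d^2 * P)
lambda = 1.381e-23 * 369 / (sqrt(2) * pi * (3e-10)^2 * 75070)
lambda = 1.69764e-07 m
lambda = 169.76 nm

169.76


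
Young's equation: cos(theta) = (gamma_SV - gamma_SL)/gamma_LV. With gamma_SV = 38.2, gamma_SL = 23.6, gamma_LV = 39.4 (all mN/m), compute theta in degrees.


cos(theta) = (gamma_SV - gamma_SL) / gamma_LV
cos(theta) = (38.2 - 23.6) / 39.4
cos(theta) = 0.370558
theta = arccos(0.370558) = 68.25 degrees

68.25


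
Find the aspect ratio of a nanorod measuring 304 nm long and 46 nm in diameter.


Aspect ratio AR = length / diameter
AR = 304 / 46
AR = 6.61

6.61


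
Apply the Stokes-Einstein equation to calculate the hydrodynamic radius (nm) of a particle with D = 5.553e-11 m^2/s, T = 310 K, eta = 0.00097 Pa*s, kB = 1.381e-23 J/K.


Stokes-Einstein: R = kB*T / (6*pi*eta*D)
R = 1.381e-23 * 310 / (6 * pi * 0.00097 * 5.553e-11)
R = 4.21653e-09 m = 4.22 nm

4.22


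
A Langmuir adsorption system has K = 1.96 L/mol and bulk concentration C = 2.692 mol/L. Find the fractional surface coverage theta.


Langmuir isotherm: theta = K*C / (1 + K*C)
K*C = 1.96 * 2.692 = 5.27632
theta = 5.27632 / (1 + 5.27632) = 5.27632 / 6.27632
theta = 0.8407

0.8407


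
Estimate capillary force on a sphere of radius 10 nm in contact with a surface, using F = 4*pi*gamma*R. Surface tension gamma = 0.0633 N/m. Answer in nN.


Convert radius: R = 10 nm = 1e-08 m
F = 4 * pi * gamma * R
F = 4 * pi * 0.0633 * 1e-08
F = 7.95451e-09 N = 7.9545 nN

7.9545


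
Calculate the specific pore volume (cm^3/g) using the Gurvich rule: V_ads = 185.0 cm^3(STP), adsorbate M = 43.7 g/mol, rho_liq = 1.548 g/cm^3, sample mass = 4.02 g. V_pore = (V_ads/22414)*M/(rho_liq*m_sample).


Moles adsorbed n = V_ads / 22414 = 185.0 / 22414 = 8.253770e-03 mol
Liquid volume V_liq = n * M / rho_liq = 8.253770e-03 * 43.7 / 1.548 = 0.23300 cm^3
Specific pore volume V_pore = V_liq / m_sample = 0.23300 / 4.02
V_pore = 0.058 cm^3/g

0.058


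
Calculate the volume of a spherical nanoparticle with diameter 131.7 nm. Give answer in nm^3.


Radius r = 131.7/2 = 65.85 nm
Volume V = (4/3) * pi * r^3
V = (4/3) * pi * (65.85)^3
V = 1196068.21 nm^3

1196068.21


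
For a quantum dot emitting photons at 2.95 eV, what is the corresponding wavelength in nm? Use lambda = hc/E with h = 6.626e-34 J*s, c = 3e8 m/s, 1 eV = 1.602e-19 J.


Convert energy: E = 2.95 eV = 2.95 * 1.602e-19 = 4.7259e-19 J
lambda = h*c / E = 6.626e-34 * 3e8 / 4.7259e-19
lambda = 4.20618e-07 m = 420.6 nm

420.6


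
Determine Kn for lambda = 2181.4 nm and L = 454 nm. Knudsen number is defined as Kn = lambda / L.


Knudsen number Kn = lambda / L
Kn = 2181.4 / 454
Kn = 4.8048

4.8048


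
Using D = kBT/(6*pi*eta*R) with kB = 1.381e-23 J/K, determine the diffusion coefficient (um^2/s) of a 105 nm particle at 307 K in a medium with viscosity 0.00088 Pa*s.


Radius R = 105/2 = 52.5 nm = 5.25e-08 m
D = kB*T / (6*pi*eta*R)
D = 1.381e-23 * 307 / (6 * pi * 0.00088 * 5.25e-08)
D = 4.86843e-12 m^2/s = 4.868 um^2/s

4.868


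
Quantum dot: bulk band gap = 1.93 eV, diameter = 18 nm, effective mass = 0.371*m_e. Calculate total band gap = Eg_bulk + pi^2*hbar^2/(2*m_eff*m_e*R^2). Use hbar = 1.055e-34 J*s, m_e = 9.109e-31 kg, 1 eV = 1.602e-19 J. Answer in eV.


Radius R = 18/2 nm = 9e-09 m
Confinement energy dE = pi^2 * hbar^2 / (2 * m_eff * m_e * R^2)
dE = pi^2 * (1.055e-34)^2 / (2 * 0.371 * 9.109e-31 * (9e-09)^2) J, divided by 1.602e-19 J/eV
dE = 0.0125 eV
Total band gap = E_g(bulk) + dE = 1.93 + 0.0125 = 1.9425 eV

1.9425


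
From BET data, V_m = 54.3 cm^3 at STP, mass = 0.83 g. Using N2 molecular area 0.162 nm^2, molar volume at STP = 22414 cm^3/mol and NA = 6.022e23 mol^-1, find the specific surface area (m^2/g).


Number of moles in monolayer = V_m / 22414 = 54.3 / 22414 = 0.00242259
Number of molecules = moles * NA = 0.00242259 * 6.022e23
SA = molecules * sigma / mass
SA = (54.3 / 22414) * 6.022e23 * 0.162e-18 / 0.83
SA = 284.7 m^2/g

284.7


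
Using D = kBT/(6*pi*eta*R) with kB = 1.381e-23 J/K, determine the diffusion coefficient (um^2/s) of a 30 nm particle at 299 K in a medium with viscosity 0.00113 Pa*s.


Radius R = 30/2 = 15 nm = 1.5e-08 m
D = kB*T / (6*pi*eta*R)
D = 1.381e-23 * 299 / (6 * pi * 0.00113 * 1.5e-08)
D = 1.29239e-11 m^2/s = 12.924 um^2/s

12.924


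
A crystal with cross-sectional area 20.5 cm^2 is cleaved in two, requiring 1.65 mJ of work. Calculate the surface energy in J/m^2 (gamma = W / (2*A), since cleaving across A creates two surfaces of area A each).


Convert: A = 20.5 cm^2 = 0.00205 m^2, W = 1.65 mJ = 0.00165 J
Cleaving exposes two faces of area A, so total new surface = 2*A and gamma = W / (2*A)
gamma = 0.00165 / (2 * 0.00205)
gamma = 0.402 J/m^2

0.402


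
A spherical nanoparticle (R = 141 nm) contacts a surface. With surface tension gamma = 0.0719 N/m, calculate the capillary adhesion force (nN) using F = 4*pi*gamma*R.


Convert radius: R = 141 nm = 1.41e-07 m
F = 4 * pi * gamma * R
F = 4 * pi * 0.0719 * 1.41e-07
F = 1.27397e-07 N = 127.3966 nN

127.3966


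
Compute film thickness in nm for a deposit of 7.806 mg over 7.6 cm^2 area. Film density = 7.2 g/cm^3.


Convert: m = 7.806 mg = 7.8060e-06 kg, A = 7.6 cm^2 = 7.6000e-04 m^2, rho = 7.2 g/cm^3 = 7200 kg/m^3
t = m / (A * rho)
t = 7.8060e-06 / (7.6000e-04 * 7200)
t = 1.4265e-06 m = 1426.5 nm

1426.5


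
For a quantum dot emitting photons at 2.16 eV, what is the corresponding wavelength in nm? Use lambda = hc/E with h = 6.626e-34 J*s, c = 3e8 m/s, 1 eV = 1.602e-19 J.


Convert energy: E = 2.16 eV = 2.16 * 1.602e-19 = 3.46032e-19 J
lambda = h*c / E = 6.626e-34 * 3e8 / 3.46032e-19
lambda = 5.74456e-07 m = 574.5 nm

574.5


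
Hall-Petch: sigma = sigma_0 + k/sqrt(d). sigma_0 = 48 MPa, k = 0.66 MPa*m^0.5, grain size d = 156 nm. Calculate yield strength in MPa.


d = 156 nm = 1.56e-07 m
sqrt(d) = 0.0003949684
Hall-Petch contribution = k / sqrt(d) = 0.66 / 0.0003949684 = 1671.0 MPa
sigma = sigma_0 + k/sqrt(d) = 48 + 1671.0 = 1719.0 MPa

1719.0


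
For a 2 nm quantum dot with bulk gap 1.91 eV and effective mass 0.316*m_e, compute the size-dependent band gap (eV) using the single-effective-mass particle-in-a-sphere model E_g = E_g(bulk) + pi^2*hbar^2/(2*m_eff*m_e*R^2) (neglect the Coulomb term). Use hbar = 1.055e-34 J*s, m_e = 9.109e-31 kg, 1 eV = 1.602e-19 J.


Radius R = 2/2 nm = 1e-09 m
Confinement energy dE = pi^2 * hbar^2 / (2 * m_eff * m_e * R^2)
dE = pi^2 * (1.055e-34)^2 / (2 * 0.316 * 9.109e-31 * (1e-09)^2) J, divided by 1.602e-19 J/eV
dE = 1.1911 eV
Total band gap = E_g(bulk) + dE = 1.91 + 1.1911 = 3.1011 eV

3.1011


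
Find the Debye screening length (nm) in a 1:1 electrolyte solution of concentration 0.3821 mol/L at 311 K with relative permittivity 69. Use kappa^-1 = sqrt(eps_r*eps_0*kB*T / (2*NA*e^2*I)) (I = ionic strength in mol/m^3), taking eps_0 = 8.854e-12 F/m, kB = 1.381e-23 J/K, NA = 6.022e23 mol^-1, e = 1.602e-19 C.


Ionic strength I = 0.3821 * 1^2 * 1000 = 382.1 mol/m^3
kappa^-1 = sqrt(69 * 8.854e-12 * 1.381e-23 * 311 / (2 * 6.022e23 * (1.602e-19)^2 * 382.1))
kappa^-1 = 0.471 nm

0.471


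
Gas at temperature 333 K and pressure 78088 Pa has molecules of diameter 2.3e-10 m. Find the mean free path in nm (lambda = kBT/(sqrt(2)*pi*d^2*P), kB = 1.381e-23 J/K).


Mean free path: lambda = kB*T / (sqrt(2) * pi * d^2 * P)
lambda = 1.381e-23 * 333 / (sqrt(2) * pi * (2.3e-10)^2 * 78088)
lambda = 2.50572e-07 m
lambda = 250.57 nm

250.57


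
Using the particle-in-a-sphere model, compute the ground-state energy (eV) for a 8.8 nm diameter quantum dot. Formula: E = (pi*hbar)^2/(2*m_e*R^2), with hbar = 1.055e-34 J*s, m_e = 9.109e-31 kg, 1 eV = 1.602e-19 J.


Radius R = 8.8/2 = 4.4 nm = 4.4e-09 m
E = (pi * 1.055e-34)^2 / (2 * 9.109e-31 * (4.4e-09)^2)
E(J) = 3.11457e-21
E = E(J) / 1.602e-19 = 0.0194 eV

0.0194


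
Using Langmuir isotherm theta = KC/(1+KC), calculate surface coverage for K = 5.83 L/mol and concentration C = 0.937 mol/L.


Langmuir isotherm: theta = K*C / (1 + K*C)
K*C = 5.83 * 0.937 = 5.46271
theta = 5.46271 / (1 + 5.46271) = 5.46271 / 6.46271
theta = 0.8453

0.8453


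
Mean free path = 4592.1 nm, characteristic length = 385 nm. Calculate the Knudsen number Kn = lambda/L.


Knudsen number Kn = lambda / L
Kn = 4592.1 / 385
Kn = 11.9275

11.9275


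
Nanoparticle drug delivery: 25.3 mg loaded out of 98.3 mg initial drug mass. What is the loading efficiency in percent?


Drug loading efficiency = (drug loaded / drug initial) * 100
DLE = 25.3 / 98.3 * 100
DLE = 0.2574 * 100
DLE = 25.74%

25.74


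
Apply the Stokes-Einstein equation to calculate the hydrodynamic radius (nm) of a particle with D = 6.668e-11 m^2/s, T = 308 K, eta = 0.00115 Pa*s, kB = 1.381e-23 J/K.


Stokes-Einstein: R = kB*T / (6*pi*eta*D)
R = 1.381e-23 * 308 / (6 * pi * 0.00115 * 6.668e-11)
R = 2.94273e-09 m = 2.94 nm

2.94


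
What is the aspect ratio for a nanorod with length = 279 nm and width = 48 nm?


Aspect ratio AR = length / diameter
AR = 279 / 48
AR = 5.81

5.81


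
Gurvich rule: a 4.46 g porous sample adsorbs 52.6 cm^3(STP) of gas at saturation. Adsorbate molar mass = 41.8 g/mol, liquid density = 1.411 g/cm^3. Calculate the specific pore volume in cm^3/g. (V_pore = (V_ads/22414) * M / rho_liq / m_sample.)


Moles adsorbed n = V_ads / 22414 = 52.6 / 22414 = 2.346748e-03 mol
Liquid volume V_liq = n * M / rho_liq = 2.346748e-03 * 41.8 / 1.411 = 0.06952 cm^3
Specific pore volume V_pore = V_liq / m_sample = 0.06952 / 4.46
V_pore = 0.0156 cm^3/g

0.0156


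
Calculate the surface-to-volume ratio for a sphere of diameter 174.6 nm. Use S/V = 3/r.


Radius r = 174.6/2 = 87.3 nm
S/V = 3 / r = 3 / 87.3
S/V = 0.0344 nm^-1

0.0344


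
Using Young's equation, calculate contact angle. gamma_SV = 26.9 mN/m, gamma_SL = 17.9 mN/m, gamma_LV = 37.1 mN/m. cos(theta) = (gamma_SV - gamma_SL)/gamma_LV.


cos(theta) = (gamma_SV - gamma_SL) / gamma_LV
cos(theta) = (26.9 - 17.9) / 37.1
cos(theta) = 0.242588
theta = arccos(0.242588) = 75.96 degrees

75.96


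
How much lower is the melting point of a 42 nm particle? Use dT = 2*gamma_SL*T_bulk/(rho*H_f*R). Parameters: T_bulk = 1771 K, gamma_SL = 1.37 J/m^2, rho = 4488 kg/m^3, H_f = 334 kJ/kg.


Radius R = 42/2 = 21 nm = 2.1e-08 m
Convert H_f = 334 kJ/kg = 334000 J/kg
dT = 2 * gamma_SL * T_bulk / (rho * H_f * R)
dT = 2 * 1.37 * 1771 / (4488 * 334000 * 2.1e-08)
dT = 154.2 K

154.2


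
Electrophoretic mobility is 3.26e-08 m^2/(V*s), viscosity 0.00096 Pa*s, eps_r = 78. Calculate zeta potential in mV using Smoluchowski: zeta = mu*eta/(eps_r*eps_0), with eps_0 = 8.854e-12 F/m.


Smoluchowski equation: zeta = mu * eta / (eps_r * eps_0)
zeta = 3.26e-08 * 0.00096 / (78 * 8.854e-12)
zeta = 0.045316 V = 45.32 mV

45.32


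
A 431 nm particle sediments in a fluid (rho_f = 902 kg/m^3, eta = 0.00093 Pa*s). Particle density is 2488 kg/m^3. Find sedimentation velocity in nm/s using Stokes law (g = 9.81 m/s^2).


Radius R = 431/2 nm = 2.155e-07 m
Density difference = 2488 - 902 = 1586 kg/m^3
v = 2 * R^2 * (rho_p - rho_f) * g / (9 * eta)
v = 2 * (2.155e-07)^2 * 1586 * 9.81 / (9 * 0.00093)
v = 1.72652e-07 m/s = 172.6519 nm/s

172.6519


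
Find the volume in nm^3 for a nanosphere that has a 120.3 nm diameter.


Radius r = 120.3/2 = 60.15 nm
Volume V = (4/3) * pi * r^3
V = (4/3) * pi * (60.15)^3
V = 911581.5 nm^3

911581.5


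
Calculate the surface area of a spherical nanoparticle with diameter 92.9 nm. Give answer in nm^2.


Radius r = 92.9/2 = 46.45 nm
Surface area SA = 4 * pi * r^2
SA = 4 * pi * (46.45)^2
SA = 27113.23 nm^2

27113.23
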